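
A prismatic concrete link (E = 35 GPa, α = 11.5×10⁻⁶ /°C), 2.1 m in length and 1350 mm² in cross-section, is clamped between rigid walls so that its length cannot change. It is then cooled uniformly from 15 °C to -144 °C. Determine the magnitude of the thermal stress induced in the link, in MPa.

With length fixed, the mechanical strain must cancel the thermal strain αΔT = 11.5×10⁻⁶ × 159 = 1828.5×10⁻⁶.
The stress required to suppress this strain is σ = Eε = 35×10³ × 1828.5×10⁻⁶ = 64 MPa, tensile since the link is trying to contract.

σ ≈ 64 MPa (tensile)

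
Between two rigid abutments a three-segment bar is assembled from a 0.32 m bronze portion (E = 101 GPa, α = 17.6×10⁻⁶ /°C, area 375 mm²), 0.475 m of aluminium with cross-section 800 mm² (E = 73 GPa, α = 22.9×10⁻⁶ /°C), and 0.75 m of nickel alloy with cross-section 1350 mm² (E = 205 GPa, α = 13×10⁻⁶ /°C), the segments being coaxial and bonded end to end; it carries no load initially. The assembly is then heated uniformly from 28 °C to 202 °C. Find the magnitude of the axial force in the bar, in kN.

If the supports were absent, the total length change would be Σ αᵢΔT Lᵢ = 17.6×10⁻⁶×174×320 + 22.9×10⁻⁶×174×475 + 13×10⁻⁶×174×750 = 4.569 mm.
The walls prevent any net length change, so an axial force P (same in every segment) develops. Compatibility: P · Σ Lᵢ/(AᵢEᵢ) = δ_free.
The series flexibility is Σ Lᵢ/(AᵢEᵢ) = 320/(375×101×10³) + 475/(800×73×10³) + 750/(1350×205×10³) = 1.929×10⁻⁵ mm/N.
P = 4.569 / 1.929×10⁻⁵ = 236800 N = 236.8 kN, compressive.

P ≈ 237 kN (compressive)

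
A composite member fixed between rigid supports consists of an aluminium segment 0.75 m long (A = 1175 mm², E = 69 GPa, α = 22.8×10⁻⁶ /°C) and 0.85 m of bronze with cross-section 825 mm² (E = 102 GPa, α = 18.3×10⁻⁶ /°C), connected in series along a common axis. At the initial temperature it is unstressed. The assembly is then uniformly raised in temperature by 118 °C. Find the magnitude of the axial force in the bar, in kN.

Free thermal expansion of the whole bar: Σ αᵢΔT Lᵢ = 22.8×10⁻⁶×118×750 + 18.3×10⁻⁶×118×850 = 3.853 mm.
Since the ends are fixed, an axial force P builds up, equal in every segment, with P · Σ Lᵢ/(AᵢEᵢ) = δ_free.
The series flexibility is Σ Lᵢ/(AᵢEᵢ) = 750/(1175×69×10³) + 850/(825×102×10³) = 1.935×10⁻⁵ mm/N.
So P = 3.853 / 1.935×10⁻⁵ = 199.1 kN, compressive.

P ≈ 199 kN (compressive)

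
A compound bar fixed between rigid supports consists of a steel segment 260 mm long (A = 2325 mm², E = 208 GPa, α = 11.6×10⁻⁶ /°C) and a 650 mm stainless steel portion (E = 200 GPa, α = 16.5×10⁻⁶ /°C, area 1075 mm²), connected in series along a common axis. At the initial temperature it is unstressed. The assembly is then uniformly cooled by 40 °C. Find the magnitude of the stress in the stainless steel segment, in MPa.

Free thermal contraction of the whole bar: Σ αᵢΔT Lᵢ = 11.6×10⁻⁶×40×260 + 16.5×10⁻⁶×40×650 = 0.5496 mm.
The rigid supports impose zero overall length change; the single axial force P common to all segments must satisfy P Σ Lᵢ/(AᵢEᵢ) = δ_free.
Σ Lᵢ/(AᵢEᵢ) = 260/(2325×208×10³) + 650/(1075×200×10³) = 3.561×10⁻⁶ mm/N.
P = 0.5496 / 3.561×10⁻⁶ = 154400 N = 154.4 kN, tensile.
σ_{stainless steel} = P / A = 154400 / 1075 = 143.6 MPa.

σ ≈ 144 MPa (tensile)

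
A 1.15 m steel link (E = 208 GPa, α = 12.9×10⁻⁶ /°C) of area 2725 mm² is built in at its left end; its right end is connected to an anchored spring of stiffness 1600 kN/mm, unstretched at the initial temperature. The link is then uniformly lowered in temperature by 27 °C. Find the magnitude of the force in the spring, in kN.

If the spring were absent the link would shorten by αΔT L = 12.9×10⁻⁶ × 27 × 1150 = 0.4005 mm.
Let P be the tensile force in the spring. The link extends elastically by PL/(AE) and the spring stretches by P/k; together these equal δ_free.
So P = δ_free / [L/(AE) + 1/k] = 0.4005 / [ 1150/(2725×208×10³) + 1/(1600×10³) ].
P = 0.4005 / 2.654×10⁻⁶ = 150900 N.

P ≈ 151 kN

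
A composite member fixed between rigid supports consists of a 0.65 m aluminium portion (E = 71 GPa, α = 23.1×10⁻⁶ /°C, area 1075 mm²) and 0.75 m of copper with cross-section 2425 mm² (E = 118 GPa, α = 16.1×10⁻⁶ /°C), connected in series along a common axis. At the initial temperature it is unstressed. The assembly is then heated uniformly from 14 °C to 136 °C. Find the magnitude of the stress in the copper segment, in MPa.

With the walls removed the bar would change length by δ_free = Σ αᵢΔT Lᵢ = 23.1×10⁻⁶×122×650 + 16.1×10⁻⁶×122×750 = 3.305 mm.
The rigid supports impose zero overall length change; the single axial force P common to all segments must satisfy P Σ Lᵢ/(AᵢEᵢ) = δ_free.
The series flexibility is Σ Lᵢ/(AᵢEᵢ) = 650/(1075×71×10³) + 750/(2425×118×10³) = 1.114×10⁻⁵ mm/N.
Hence P = δ_free / Σ(L/AE) = 3.305/1.114×10⁻⁵ = 296.8 kN (compressive).
σ_{copper} = P / A = 296800 / 2425 = 122.4 MPa.

σ ≈ 122 MPa (compressive)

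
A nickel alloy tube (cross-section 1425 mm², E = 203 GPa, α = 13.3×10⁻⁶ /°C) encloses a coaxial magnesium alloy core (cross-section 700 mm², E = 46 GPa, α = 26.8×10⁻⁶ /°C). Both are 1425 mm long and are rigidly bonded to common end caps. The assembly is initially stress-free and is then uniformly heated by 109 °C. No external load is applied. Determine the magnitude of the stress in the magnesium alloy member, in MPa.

σ ≈ 60.9 MPa (compressive)

The magnesium alloy has the larger α, so on heating it would change length more than the nickel alloy if both were free. The rigid plates force a common final length, so the magnesium alloy is put into compression and the nickel alloy into tension, with equal and opposite forces P (no external load).
Compatibility of the two members (thermal + elastic change equal): (α₁ − α₂)ΔT = P·[1/(A₁E₁) + 1/(A₂E₂)].
|α₁ − α₂|·ΔT = 13.5×10⁻⁶ × 109 = 0.001471.
1/(A₁E₁) + 1/(A₂E₂) = 1/(1425×203×10³) + 1/(700×46×10³) = 3.451×10⁻⁸ N⁻¹.
So P = 0.001471 / 3.451×10⁻⁸ = 42.64 kN.
σ_{magnesium alloy} = P/A₂ = 42640/700 = 60.91 MPa, compressive.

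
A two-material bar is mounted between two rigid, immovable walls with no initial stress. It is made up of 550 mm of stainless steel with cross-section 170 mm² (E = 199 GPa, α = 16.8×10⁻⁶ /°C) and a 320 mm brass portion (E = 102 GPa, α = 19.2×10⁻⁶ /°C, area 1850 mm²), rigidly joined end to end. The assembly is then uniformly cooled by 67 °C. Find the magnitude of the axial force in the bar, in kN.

With the walls removed the bar would change length by δ_free = Σ αᵢΔT Lᵢ = 16.8×10⁻⁶×67×550 + 19.2×10⁻⁶×67×320 = 1.031 mm.
The rigid supports impose zero overall length change; the single axial force P common to all segments must satisfy P Σ Lᵢ/(AᵢEᵢ) = δ_free.
The series flexibility is Σ Lᵢ/(AᵢEᵢ) = 550/(170×199×10³) + 320/(1850×102×10³) = 1.795×10⁻⁵ mm/N.
Hence P = δ_free / Σ(L/AE) = 1.031/1.795×10⁻⁵ = 57.41 kN (tensile).

P ≈ 57.4 kN (tensile)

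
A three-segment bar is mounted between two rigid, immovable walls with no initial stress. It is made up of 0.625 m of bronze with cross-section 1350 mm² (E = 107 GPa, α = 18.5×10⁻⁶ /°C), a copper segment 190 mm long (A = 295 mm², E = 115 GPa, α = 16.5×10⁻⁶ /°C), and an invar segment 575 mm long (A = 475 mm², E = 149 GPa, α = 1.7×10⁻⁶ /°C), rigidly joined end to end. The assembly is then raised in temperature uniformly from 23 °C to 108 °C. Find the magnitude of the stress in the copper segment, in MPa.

σ ≈ 250 MPa (compressive)

With the walls removed the bar would change length by δ_free = Σ αᵢΔT Lᵢ = 18.5×10⁻⁶×85×625 + 16.5×10⁻⁶×85×190 + 1.7×10⁻⁶×85×575 = 1.332 mm.
Since the ends are fixed, an axial force P builds up, equal in every segment, with P · Σ Lᵢ/(AᵢEᵢ) = δ_free.
Σ Lᵢ/(AᵢEᵢ) = 625/(1350×107×10³) + 190/(295×115×10³) + 575/(475×149×10³) = 1.805×10⁻⁵ mm/N.
Hence P = δ_free / Σ(L/AE) = 1.332/1.805×10⁻⁵ = 73.81 kN (compressive).
σ_{copper} = P / A = 73810 / 295 = 250.2 MPa.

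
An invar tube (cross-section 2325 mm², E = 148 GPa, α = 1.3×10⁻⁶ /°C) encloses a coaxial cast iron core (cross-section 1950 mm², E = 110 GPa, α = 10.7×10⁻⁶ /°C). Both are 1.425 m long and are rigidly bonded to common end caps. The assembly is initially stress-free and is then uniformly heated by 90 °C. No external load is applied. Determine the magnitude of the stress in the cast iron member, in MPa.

σ ≈ 57.3 MPa (compressive)

The cast iron has the larger α, so on heating it would change length more than the invar if both were free. The rigid plates force a common final length, so the cast iron is put into compression and the invar into tension, with equal and opposite forces P (no external load).
Setting the final lengths equal and cancelling L: (α₁ − α₂)ΔT = P/(A₁E₁) + P/(A₂E₂).
|α₁ − α₂|·ΔT = 9.4×10⁻⁶ × 90 = 0.000846.
1/(A₁E₁) + 1/(A₂E₂) = 1/(2325×148×10³) + 1/(1950×110×10³) = 7.568×10⁻⁹ N⁻¹.
So P = 0.000846 / 7.568×10⁻⁹ = 111.8 kN.
σ_{cast iron} = P/A₂ = 111800/1950 = 57.33 MPa, compressive.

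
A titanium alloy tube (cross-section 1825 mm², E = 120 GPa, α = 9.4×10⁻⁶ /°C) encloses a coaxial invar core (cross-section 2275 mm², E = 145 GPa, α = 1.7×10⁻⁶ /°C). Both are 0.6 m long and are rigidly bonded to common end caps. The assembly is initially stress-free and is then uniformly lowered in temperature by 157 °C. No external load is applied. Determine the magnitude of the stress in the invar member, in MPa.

σ ≈ 69.9 MPa (compressive)

Both members must finish at the same length. With the larger α, the titanium alloy tends to over-contract; the plates restrain it, putting the titanium alloy in tension and the invar in compression. With no external load the two internal forces are equal and opposite, magnitude P.
Setting the final lengths equal and cancelling L: (α₁ − α₂)ΔT = P/(A₁E₁) + P/(A₂E₂).
|α₁ − α₂|·ΔT = 7.7×10⁻⁶ × 157 = 0.001209.
1/(A₁E₁) + 1/(A₂E₂) = 1/(1825×120×10³) + 1/(2275×145×10³) = 7.598×10⁻⁹ N⁻¹.
So P = 0.001209 / 7.598×10⁻⁹ = 159.1 kN.
σ_{invar} = P/A₂ = 159100/2275 = 69.94 MPa, compressive.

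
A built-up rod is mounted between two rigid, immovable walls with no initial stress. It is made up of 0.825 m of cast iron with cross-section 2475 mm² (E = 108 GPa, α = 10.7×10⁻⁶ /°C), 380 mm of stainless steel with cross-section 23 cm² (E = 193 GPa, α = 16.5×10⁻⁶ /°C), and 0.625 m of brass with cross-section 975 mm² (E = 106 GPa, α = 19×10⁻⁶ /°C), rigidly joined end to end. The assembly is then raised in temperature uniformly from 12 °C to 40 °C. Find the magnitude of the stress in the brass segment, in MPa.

With the walls removed the bar would change length by δ_free = Σ αᵢΔT Lᵢ = 10.7×10⁻⁶×28×825 + 16.5×10⁻⁶×28×380 + 19×10⁻⁶×28×625 = 0.7552 mm.
The rigid supports impose zero overall length change; the single axial force P common to all segments must satisfy P Σ Lᵢ/(AᵢEᵢ) = δ_free.
The series flexibility is Σ Lᵢ/(AᵢEᵢ) = 825/(2475×108×10³) + 380/(2300×193×10³) + 625/(975×106×10³) = 9.99×10⁻⁶ mm/N.
Hence P = δ_free / Σ(L/AE) = 0.7552/9.99×10⁻⁶ = 75.6 kN (compressive).
σ_{brass} = P / A = 75600 / 975 = 77.54 MPa.

σ ≈ 77.5 MPa (compressive)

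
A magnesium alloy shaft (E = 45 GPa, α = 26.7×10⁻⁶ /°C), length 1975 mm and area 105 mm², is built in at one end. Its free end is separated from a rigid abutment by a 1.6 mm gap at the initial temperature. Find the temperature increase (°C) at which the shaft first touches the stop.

Contact occurs when the free expansion equals the gap: αΔT L = 1.6 mm.
So ΔT = g/(αL) = 1.6/(26.7×10⁻⁶ × 1975) = 30.34 °C.

ΔT ≈ 30.3 °C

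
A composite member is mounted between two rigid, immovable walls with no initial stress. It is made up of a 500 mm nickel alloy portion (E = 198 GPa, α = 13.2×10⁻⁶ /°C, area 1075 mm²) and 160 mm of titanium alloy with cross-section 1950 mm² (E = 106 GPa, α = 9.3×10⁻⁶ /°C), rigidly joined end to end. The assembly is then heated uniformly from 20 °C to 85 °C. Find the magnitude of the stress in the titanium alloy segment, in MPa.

If the supports were absent, the total length change would be Σ αᵢΔT Lᵢ = 13.2×10⁻⁶×65×500 + 9.3×10⁻⁶×65×160 = 0.5257 mm.
The rigid supports impose zero overall length change; the single axial force P common to all segments must satisfy P Σ Lᵢ/(AᵢEᵢ) = δ_free.
Σ Lᵢ/(AᵢEᵢ) = 500/(1075×198×10³) + 160/(1950×106×10³) = 3.123×10⁻⁶ mm/N.
Hence P = δ_free / Σ(L/AE) = 0.5257/3.123×10⁻⁶ = 168.3 kN (compressive).
σ_{titanium alloy} = P / A = 168300 / 1950 = 86.32 MPa.

σ ≈ 86.3 MPa (compressive)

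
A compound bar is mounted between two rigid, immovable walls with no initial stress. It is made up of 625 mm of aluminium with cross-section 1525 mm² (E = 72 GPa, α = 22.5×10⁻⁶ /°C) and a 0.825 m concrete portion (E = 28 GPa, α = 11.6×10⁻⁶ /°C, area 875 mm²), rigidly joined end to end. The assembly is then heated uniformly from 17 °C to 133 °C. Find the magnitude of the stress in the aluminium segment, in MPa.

σ ≈ 45.7 MPa (compressive)

Free thermal expansion of the whole bar: Σ αᵢΔT Lᵢ = 22.5×10⁻⁶×116×625 + 11.6×10⁻⁶×116×825 = 2.741 mm.
The rigid supports impose zero overall length change; the single axial force P common to all segments must satisfy P Σ Lᵢ/(AᵢEᵢ) = δ_free.
Σ Lᵢ/(AᵢEᵢ) = 625/(1525×72×10³) + 825/(875×28×10³) = 3.937×10⁻⁵ mm/N.
Hence P = δ_free / Σ(L/AE) = 2.741/3.937×10⁻⁵ = 69.64 kN (compressive).
σ_{aluminium} = P / A = 69640 / 1525 = 45.66 MPa.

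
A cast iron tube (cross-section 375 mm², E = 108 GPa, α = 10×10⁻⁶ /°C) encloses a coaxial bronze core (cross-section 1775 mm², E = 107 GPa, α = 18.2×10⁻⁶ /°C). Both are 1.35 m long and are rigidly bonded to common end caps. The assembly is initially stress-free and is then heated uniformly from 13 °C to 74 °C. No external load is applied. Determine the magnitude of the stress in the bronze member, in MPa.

The bronze has the larger α, so on heating it would change length more than the cast iron if both were free. The rigid plates force a common final length, so the bronze is put into compression and the cast iron into tension, with equal and opposite forces P (no external load).
Equating the net (thermal + elastic) strains gives |α₁ − α₂|·ΔT = P·[1/(A₁E₁) + 1/(A₂E₂)].
|α₁ − α₂|·ΔT = 8.2×10⁻⁶ × 61 = 0.0005002.
1/(A₁E₁) + 1/(A₂E₂) = 1/(375×108×10³) + 1/(1775×107×10³) = 2.996×10⁻⁸ N⁻¹.
P = 0.0005002 / 2.996×10⁻⁸ = 16700 N = 16.7 kN.
σ_{bronze} = P/A₂ = 16700/1775 = 9.407 MPa, compressive.

σ ≈ 9.41 MPa (compressive)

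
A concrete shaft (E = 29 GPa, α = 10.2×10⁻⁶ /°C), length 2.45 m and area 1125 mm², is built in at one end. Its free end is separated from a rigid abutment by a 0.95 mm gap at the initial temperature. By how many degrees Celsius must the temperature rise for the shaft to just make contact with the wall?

ΔT ≈ 38 °C

Contact occurs when the free expansion equals the gap: αΔT L = 0.95 mm.
So ΔT = g/(αL) = 0.95/(10.2×10⁻⁶ × 2450) = 38.02 °C.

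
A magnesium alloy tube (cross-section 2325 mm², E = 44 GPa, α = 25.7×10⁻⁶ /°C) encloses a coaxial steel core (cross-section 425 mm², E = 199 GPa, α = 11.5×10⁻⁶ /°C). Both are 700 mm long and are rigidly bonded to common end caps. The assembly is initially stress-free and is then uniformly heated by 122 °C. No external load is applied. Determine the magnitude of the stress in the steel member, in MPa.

The magnesium alloy has the larger α, so on heating it would change length more than the steel if both were free. The rigid plates force a common final length, so the magnesium alloy is put into compression and the steel into tension, with equal and opposite forces P (no external load).
Equating the net (thermal + elastic) strains gives |α₁ − α₂|·ΔT = P·[1/(A₁E₁) + 1/(A₂E₂)].
|α₁ − α₂|·ΔT = 14.2×10⁻⁶ × 122 = 0.001732.
1/(A₁E₁) + 1/(A₂E₂) = 1/(2325×44×10³) + 1/(425×199×10³) = 2.16×10⁻⁸ N⁻¹.
So P = 0.001732 / 2.16×10⁻⁸ = 80.21 kN.
σ_{steel} = P/A₂ = 80210/425 = 188.7 MPa, tensile.

σ ≈ 189 MPa (tensile)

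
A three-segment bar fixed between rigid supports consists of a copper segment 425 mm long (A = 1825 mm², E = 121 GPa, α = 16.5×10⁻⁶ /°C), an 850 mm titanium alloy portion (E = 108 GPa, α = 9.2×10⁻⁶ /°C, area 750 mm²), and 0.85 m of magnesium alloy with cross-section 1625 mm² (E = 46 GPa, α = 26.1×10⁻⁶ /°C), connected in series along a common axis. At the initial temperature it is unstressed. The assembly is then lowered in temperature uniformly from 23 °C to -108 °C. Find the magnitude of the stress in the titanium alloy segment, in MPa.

σ ≈ 272 MPa (tensile)

Free thermal contraction of the whole bar: Σ αᵢΔT Lᵢ = 16.5×10⁻⁶×131×425 + 9.2×10⁻⁶×131×850 + 26.1×10⁻⁶×131×850 = 4.849 mm.
Since the ends are fixed, an axial force P builds up, equal in every segment, with P · Σ Lᵢ/(AᵢEᵢ) = δ_free.
The series flexibility is Σ Lᵢ/(AᵢEᵢ) = 425/(1825×121×10³) + 850/(750×108×10³) + 850/(1625×46×10³) = 2.379×10⁻⁵ mm/N.
P = 4.849 / 2.379×10⁻⁵ = 203800 N = 203.8 kN, tensile.
σ_{titanium alloy} = P / A = 203800 / 750 = 271.8 MPa.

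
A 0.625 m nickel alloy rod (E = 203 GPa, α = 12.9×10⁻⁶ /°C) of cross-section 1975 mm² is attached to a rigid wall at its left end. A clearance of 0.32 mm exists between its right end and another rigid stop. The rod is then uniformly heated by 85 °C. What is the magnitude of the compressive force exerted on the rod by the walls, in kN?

P ≈ 234 kN

If the wall were absent the rod would grow by αΔT L = 12.9×10⁻⁶ × 85 × 625 = 0.6853 mm.
The gap closes (δ_free > 0.32 mm) and the wall then resists a further 0.6853 − 0.32 = 0.3653 mm of expansion.
That suppressed elongation corresponds to σ = E·Δ/L = 203×10³ × 0.3653/625 = 118.7 MPa.
P = σA = 118.7 × 1975 = 234.3 kN.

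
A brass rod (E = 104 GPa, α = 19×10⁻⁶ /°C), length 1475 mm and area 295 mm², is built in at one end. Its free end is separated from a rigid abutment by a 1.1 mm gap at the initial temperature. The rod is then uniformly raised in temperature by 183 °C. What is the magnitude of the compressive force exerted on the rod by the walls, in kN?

P ≈ 83.8 kN

Unrestrained expansion: δ_free = αΔT L = 19×10⁻⁶ × 183 × 1475 = 5.129 mm.
The gap closes (δ_free > 1.1 mm) and the wall then resists a further 5.129 − 1.1 = 4.029 mm of expansion.
So σ = E(δ_free − g)/L = 104×10³ × 4.029/1475 = 284 MPa.
Force on the wall = σA = 284 × 295 mm² = 83.79 kN.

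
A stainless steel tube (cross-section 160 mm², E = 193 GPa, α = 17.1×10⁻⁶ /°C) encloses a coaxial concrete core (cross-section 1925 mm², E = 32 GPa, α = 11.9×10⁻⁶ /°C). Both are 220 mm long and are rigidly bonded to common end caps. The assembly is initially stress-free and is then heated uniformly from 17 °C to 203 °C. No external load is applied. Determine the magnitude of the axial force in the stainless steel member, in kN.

Equilibrium of a rigid end plate with no external load gives equal and opposite internal forces ±P in the two members. Since α_{stainless steel} > α_{concrete}, heating drives the stainless steel into compression and the concrete into tension.
Equating the net (thermal + elastic) strains gives |α₁ − α₂|·ΔT = P·[1/(A₁E₁) + 1/(A₂E₂)].
|α₁ − α₂|·ΔT = 5.2×10⁻⁶ × 186 = 0.0009672.
1/(A₁E₁) + 1/(A₂E₂) = 1/(160×193×10³) + 1/(1925×32×10³) = 4.862×10⁻⁸ N⁻¹.
So P = 0.0009672 / 4.862×10⁻⁸ = 19.89 kN.

P ≈ 19.9 kN (compressive in the stainless steel)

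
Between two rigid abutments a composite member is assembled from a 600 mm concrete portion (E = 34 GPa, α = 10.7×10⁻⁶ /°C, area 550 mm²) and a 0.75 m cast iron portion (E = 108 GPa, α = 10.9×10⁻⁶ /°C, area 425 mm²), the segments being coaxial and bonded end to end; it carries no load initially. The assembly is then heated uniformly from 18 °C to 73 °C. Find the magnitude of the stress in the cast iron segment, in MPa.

σ ≈ 39 MPa (compressive)

With the walls removed the bar would change length by δ_free = Σ αᵢΔT Lᵢ = 10.7×10⁻⁶×55×600 + 10.9×10⁻⁶×55×750 = 0.8027 mm.
The walls prevent any net length change, so an axial force P (same in every segment) develops. Compatibility: P · Σ Lᵢ/(AᵢEᵢ) = δ_free.
The series flexibility is Σ Lᵢ/(AᵢEᵢ) = 600/(550×34×10³) + 750/(425×108×10³) = 4.843×10⁻⁵ mm/N.
P = 0.8027 / 4.843×10⁻⁵ = 16580 N = 16.58 kN, compressive.
σ_{cast iron} = P / A = 16580 / 425 = 39 MPa.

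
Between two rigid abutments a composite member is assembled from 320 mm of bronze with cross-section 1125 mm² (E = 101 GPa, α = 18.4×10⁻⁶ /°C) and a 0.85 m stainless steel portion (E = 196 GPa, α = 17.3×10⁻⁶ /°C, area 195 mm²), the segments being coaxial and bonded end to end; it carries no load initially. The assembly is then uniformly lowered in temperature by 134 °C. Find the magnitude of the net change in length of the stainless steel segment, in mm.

With the walls removed the bar would change length by δ_free = Σ αᵢΔT Lᵢ = 18.4×10⁻⁶×134×320 + 17.3×10⁻⁶×134×850 = 2.759 mm.
The rigid supports impose zero overall length change; the single axial force P common to all segments must satisfy P Σ Lᵢ/(AᵢEᵢ) = δ_free.
The series flexibility is Σ Lᵢ/(AᵢEᵢ) = 320/(1125×101×10³) + 850/(195×196×10³) = 2.506×10⁻⁵ mm/N.
Hence P = δ_free / Σ(L/AE) = 2.759/2.506×10⁻⁵ = 110.1 kN (tensile).
For the stainless steel segment, free thermal change = 17.3×10⁻⁶×134×850 = 1.97 mm and elastic change from P = 110100×850/(195×196×10³) = 2.449 mm; these oppose, so the net change is 0.479 mm (segment lengthens).

|ΔL| ≈ 0.479 mm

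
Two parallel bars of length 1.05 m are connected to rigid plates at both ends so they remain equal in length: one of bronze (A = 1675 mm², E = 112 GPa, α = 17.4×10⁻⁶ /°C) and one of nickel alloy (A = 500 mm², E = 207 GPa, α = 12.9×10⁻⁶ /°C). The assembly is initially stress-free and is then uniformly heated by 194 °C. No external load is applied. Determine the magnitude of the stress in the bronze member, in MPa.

The bronze has the larger α, so on heating it would change length more than the nickel alloy if both were free. The rigid plates force a common final length, so the bronze is put into compression and the nickel alloy into tension, with equal and opposite forces P (no external load).
Setting the final lengths equal and cancelling L: (α₁ − α₂)ΔT = P/(A₁E₁) + P/(A₂E₂).
|α₁ − α₂|·ΔT = 4.5×10⁻⁶ × 194 = 0.000873.
1/(A₁E₁) + 1/(A₂E₂) = 1/(1675×112×10³) + 1/(500×207×10³) = 1.499×10⁻⁸ N⁻¹.
P = 0.000873 / 1.499×10⁻⁸ = 58230 N = 58.23 kN.
σ_{bronze} = P/A₁ = 58230/1675 = 34.76 MPa, compressive.

σ ≈ 34.8 MPa (compressive)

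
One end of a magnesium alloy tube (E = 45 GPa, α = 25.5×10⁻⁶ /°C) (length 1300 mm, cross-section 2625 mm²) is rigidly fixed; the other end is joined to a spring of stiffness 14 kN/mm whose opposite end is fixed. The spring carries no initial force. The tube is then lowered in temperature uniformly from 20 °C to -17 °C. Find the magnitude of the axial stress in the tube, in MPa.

σ ≈ 5.67 MPa (tensile)

If the spring were absent the tube would shorten by αΔT L = 25.5×10⁻⁶ × 37 × 1300 = 1.227 mm.
Let P be the tensile force in the spring. The tube extends elastically by PL/(AE) and the spring stretches by P/k; together these equal δ_free.
P [ L/(AE) + 1/k ] = δ_free → P [ 1300/(2625×45×10³) + 1/(14×10³) ] = 1.227.
P = 1.227 / 8.243×10⁻⁵ = 14880 N.
σ = P/A = 14880/2625 = 5.668 MPa.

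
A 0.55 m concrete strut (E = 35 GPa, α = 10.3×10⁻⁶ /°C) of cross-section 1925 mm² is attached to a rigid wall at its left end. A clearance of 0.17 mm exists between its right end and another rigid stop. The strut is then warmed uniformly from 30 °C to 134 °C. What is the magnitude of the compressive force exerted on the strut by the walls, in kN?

If the wall were absent the strut would grow by αΔT L = 10.3×10⁻⁶ × 104 × 550 = 0.5892 mm.
This exceeds the 0.17 mm gap, so the wall pushes back. The portion of expansion that must be recovered elastically is δ_free − gap = 0.5892 − 0.17 = 0.4192 mm.
So σ = E(δ_free − g)/L = 35×10³ × 0.4192/550 = 26.67 MPa.
P = σA = 26.67 × 1925 = 51.35 kN.

P ≈ 51.3 kN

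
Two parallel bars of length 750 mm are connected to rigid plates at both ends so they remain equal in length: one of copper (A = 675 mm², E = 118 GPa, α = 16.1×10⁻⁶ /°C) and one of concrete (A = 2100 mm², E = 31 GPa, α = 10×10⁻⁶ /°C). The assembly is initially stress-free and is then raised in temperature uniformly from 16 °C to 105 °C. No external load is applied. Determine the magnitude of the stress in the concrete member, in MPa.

σ ≈ 9.26 MPa (tensile)

Equilibrium of a rigid end plate with no external load gives equal and opposite internal forces ±P in the two members. Since α_{copper} > α_{concrete}, heating drives the copper into compression and the concrete into tension.
Equating the net (thermal + elastic) strains gives |α₁ − α₂|·ΔT = P·[1/(A₁E₁) + 1/(A₂E₂)].
|α₁ − α₂|·ΔT = 6.1×10⁻⁶ × 89 = 0.0005429.
1/(A₁E₁) + 1/(A₂E₂) = 1/(675×118×10³) + 1/(2100×31×10³) = 2.792×10⁻⁸ N⁻¹.
P = 0.0005429 / 2.792×10⁻⁸ = 19450 N = 19.45 kN.
σ_{concrete} = P/A₂ = 19450/2100 = 9.261 MPa, tensile.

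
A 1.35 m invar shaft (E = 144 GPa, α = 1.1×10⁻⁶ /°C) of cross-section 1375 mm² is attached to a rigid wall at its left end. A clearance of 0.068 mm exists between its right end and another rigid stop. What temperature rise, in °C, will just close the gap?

Contact occurs when the free expansion equals the gap: αΔT L = 0.068 mm.
So ΔT = g/(αL) = 0.068/(1.1×10⁻⁶ × 1350) = 45.79 °C.

ΔT ≈ 45.8 °C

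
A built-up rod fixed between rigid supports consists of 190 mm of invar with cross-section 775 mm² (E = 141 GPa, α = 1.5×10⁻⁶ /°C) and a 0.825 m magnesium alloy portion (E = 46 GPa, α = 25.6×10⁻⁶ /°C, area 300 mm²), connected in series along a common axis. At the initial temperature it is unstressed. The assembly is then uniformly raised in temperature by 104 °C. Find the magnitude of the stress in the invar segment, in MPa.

σ ≈ 46.7 MPa (compressive)

If the supports were absent, the total length change would be Σ αᵢΔT Lᵢ = 1.5×10⁻⁶×104×190 + 25.6×10⁻⁶×104×825 = 2.226 mm.
The walls prevent any net length change, so an axial force P (same in every segment) develops. Compatibility: P · Σ Lᵢ/(AᵢEᵢ) = δ_free.
The series flexibility is Σ Lᵢ/(AᵢEᵢ) = 190/(775×141×10³) + 825/(300×46×10³) = 6.152×10⁻⁵ mm/N.
P = 2.226 / 6.152×10⁻⁵ = 36180 N = 36.18 kN, compressive.
σ_{invar} = P / A = 36180 / 775 = 46.69 MPa.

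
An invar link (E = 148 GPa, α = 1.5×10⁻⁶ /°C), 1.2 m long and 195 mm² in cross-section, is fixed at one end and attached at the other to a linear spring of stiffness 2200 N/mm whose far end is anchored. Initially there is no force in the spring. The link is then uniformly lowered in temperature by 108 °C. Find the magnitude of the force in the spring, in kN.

If the spring were absent the link would shorten by αΔT L = 1.5×10⁻⁶ × 108 × 1200 = 0.1944 mm.
Let P be the tensile force in the spring. The link extends elastically by PL/(AE) and the spring stretches by P/k; together these equal δ_free.
So P = δ_free / [L/(AE) + 1/k] = 0.1944 / [ 1200/(195×148×10³) + 1/(2200) ].
P = 0.1944 / 0.0004961 = 391.8 N.

P ≈ 0.392 kN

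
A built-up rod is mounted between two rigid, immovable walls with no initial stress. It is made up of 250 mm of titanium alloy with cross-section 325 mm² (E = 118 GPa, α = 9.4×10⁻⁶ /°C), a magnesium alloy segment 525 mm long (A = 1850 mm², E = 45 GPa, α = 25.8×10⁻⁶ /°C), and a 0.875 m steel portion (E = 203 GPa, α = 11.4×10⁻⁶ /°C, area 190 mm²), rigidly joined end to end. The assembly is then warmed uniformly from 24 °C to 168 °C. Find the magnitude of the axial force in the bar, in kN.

P ≈ 105 kN (compressive)

With the walls removed the bar would change length by δ_free = Σ αᵢΔT Lᵢ = 9.4×10⁻⁶×144×250 + 25.8×10⁻⁶×144×525 + 11.4×10⁻⁶×144×875 = 3.725 mm.
The rigid supports impose zero overall length change; the single axial force P common to all segments must satisfy P Σ Lᵢ/(AᵢEᵢ) = δ_free.
The series flexibility is Σ Lᵢ/(AᵢEᵢ) = 250/(325×118×10³) + 525/(1850×45×10³) + 875/(190×203×10³) = 3.551×10⁻⁵ mm/N.
So P = 3.725 / 3.551×10⁻⁵ = 104.9 kN, compressive.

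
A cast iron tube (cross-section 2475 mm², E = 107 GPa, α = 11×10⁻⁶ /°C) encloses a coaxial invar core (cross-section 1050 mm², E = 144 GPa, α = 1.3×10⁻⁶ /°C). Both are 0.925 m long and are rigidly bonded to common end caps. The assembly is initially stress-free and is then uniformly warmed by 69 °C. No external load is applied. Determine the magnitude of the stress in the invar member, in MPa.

Equilibrium of a rigid end plate with no external load gives equal and opposite internal forces ±P in the two members. Since α_{cast iron} > α_{invar}, heating drives the cast iron into compression and the invar into tension.
Setting the final lengths equal and cancelling L: (α₁ − α₂)ΔT = P/(A₁E₁) + P/(A₂E₂).
|α₁ − α₂|·ΔT = 9.7×10⁻⁶ × 69 = 0.0006693.
1/(A₁E₁) + 1/(A₂E₂) = 1/(2475×107×10³) + 1/(1050×144×10³) = 1.039×10⁻⁸ N⁻¹.
So P = 0.0006693 / 1.039×10⁻⁸ = 64.42 kN.
σ_{invar} = P/A₂ = 64420/1050 = 61.35 MPa, tensile.

σ ≈ 61.4 MPa (tensile)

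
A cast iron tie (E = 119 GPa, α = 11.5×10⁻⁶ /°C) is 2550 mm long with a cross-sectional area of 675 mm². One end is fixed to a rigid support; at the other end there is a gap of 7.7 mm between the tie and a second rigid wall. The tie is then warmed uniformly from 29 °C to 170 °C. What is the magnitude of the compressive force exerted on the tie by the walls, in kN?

Unrestrained expansion: δ_free = αΔT L = 11.5×10⁻⁶ × 141 × 2550 = 4.135 mm.
Since δ_free = 4.13 mm is less than the 7.7 mm gap, the tie never touches the wall. No axial force develops.

P ≈ 0 kN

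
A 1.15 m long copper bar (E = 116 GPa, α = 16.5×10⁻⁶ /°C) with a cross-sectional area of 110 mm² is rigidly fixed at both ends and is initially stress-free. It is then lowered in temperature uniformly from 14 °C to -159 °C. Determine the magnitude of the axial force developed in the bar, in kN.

The ends cannot move, so σ = EαΔT = 116×10³ × 16.5×10⁻⁶ × 173 = 331.1 MPa.
Then P = σA = 331.1 × 110 mm² = 36.42 kN, tensile.

P ≈ 36.4 kN (tensile)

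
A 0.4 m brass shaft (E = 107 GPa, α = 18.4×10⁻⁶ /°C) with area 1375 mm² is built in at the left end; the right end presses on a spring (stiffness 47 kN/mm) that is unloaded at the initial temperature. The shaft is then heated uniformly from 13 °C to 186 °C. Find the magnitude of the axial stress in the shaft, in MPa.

The unrestrained thermal change is αΔT L = 18.4×10⁻⁶ × 173 × 400 = 1.273 mm.
Let P be the compressive force at the spring. The shaft shortens elastically by PL/(AE) and the spring compresses by P/k; together these equal δ_free.
P [ L/(AE) + 1/k ] = δ_free → P [ 400/(1375×107×10³) + 1/(47×10³) ] = 1.273.
P = 1.273 / 2.4×10⁻⁵ = 53060 N.
σ = P/A = 53060/1375 = 38.59 MPa.

σ ≈ 38.6 MPa (compressive)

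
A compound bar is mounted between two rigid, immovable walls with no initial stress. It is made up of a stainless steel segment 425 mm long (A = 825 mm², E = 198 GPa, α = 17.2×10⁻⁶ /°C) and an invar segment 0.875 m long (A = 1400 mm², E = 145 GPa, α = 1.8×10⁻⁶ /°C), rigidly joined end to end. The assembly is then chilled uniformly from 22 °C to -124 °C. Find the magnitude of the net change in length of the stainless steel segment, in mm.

If the supports were absent, the total length change would be Σ αᵢΔT Lᵢ = 17.2×10⁻⁶×146×425 + 1.8×10⁻⁶×146×875 = 1.297 mm.
The rigid supports impose zero overall length change; the single axial force P common to all segments must satisfy P Σ Lᵢ/(AᵢEᵢ) = δ_free.
The series flexibility is Σ Lᵢ/(AᵢEᵢ) = 425/(825×198×10³) + 875/(1400×145×10³) = 6.912×10⁻⁶ mm/N.
Hence P = δ_free / Σ(L/AE) = 1.297/6.912×10⁻⁶ = 187.7 kN (tensile).
For the stainless steel segment, free thermal change = 17.2×10⁻⁶×146×425 = 1.067 mm and elastic change from P = 187700×425/(825×198×10³) = 0.4883 mm; these oppose, so the net change is 0.579 mm (segment shortens).

|ΔL| ≈ 0.579 mm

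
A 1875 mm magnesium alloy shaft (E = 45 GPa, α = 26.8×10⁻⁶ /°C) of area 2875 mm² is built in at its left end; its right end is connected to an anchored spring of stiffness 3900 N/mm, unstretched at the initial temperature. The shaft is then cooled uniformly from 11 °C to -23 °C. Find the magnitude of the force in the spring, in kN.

P ≈ 6.31 kN

If the spring were absent the shaft would shorten by αΔT L = 26.8×10⁻⁶ × 34 × 1875 = 1.709 mm.
Let P be the tensile force in the spring. The shaft extends elastically by PL/(AE) and the spring stretches by P/k; together these equal δ_free.
P [ L/(AE) + 1/k ] = δ_free → P [ 1875/(2875×45×10³) + 1/(3900) ] = 1.709.
P = 1.709 / 0.0002709 = 6307 N.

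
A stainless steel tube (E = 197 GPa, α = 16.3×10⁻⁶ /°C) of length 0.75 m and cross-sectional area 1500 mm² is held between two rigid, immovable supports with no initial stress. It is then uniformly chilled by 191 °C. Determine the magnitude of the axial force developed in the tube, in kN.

P ≈ 920 kN (tensile)

Full restraint means ε = 0, so the stress is σ = EαΔT = 197×10³ × 16.3×10⁻⁶ × 191 = 613.3 MPa.
Then P = σA = 613.3 × 1500 mm² = 920 kN, tensile.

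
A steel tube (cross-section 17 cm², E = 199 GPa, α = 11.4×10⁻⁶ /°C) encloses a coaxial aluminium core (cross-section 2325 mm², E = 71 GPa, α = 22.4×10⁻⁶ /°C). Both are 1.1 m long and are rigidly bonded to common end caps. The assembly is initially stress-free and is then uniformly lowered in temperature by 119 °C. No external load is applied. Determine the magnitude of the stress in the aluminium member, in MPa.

σ ≈ 62.5 MPa (tensile)

Both members must finish at the same length. With the larger α, the aluminium tends to over-contract; the plates restrain it, putting the aluminium in tension and the steel in compression. With no external load the two internal forces are equal and opposite, magnitude P.
Compatibility of the two members (thermal + elastic change equal): (α₁ − α₂)ΔT = P·[1/(A₁E₁) + 1/(A₂E₂)].
|α₁ − α₂|·ΔT = 11×10⁻⁶ × 119 = 0.001309.
1/(A₁E₁) + 1/(A₂E₂) = 1/(1700×199×10³) + 1/(2325×71×10³) = 9.014×10⁻⁹ N⁻¹.
P = 0.001309 / 9.014×10⁻⁹ = 145200 N = 145.2 kN.
σ_{aluminium} = P/A₂ = 145200/2325 = 62.46 MPa, tensile.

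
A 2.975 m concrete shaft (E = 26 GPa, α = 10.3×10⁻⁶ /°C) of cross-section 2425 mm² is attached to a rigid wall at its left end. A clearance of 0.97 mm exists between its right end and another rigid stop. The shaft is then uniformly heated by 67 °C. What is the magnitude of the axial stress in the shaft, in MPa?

Unrestrained expansion: δ_free = αΔT L = 10.3×10⁻⁶ × 67 × 2975 = 2.053 mm.
After closing the 0.97 mm clearance, 2.053 − 0.97 = 1.083 mm of expansion remains to be suppressed by the wall.
So σ = E(δ_free − g)/L = 26×10³ × 1.083/2975 = 9.465 MPa.

σ ≈ 9.47 MPa (compressive)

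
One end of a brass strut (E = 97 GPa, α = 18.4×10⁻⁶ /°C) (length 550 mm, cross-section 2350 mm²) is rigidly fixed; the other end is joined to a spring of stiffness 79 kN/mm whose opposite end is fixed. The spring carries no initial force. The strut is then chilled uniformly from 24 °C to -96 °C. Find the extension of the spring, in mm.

Free thermal contraction: δ_free = αΔT L = 18.4×10⁻⁶ × 120 × 550 = 1.214 mm.
With a force P in the spring, the elastic change of the strut is PL/(AE) and that of the spring is P/k; compatibility requires their sum to equal δ_free.
So P = δ_free / [L/(AE) + 1/k] = 1.214 / [ 550/(2350×97×10³) + 1/(79×10³) ].
P = 1.214 / 1.507×10⁻⁵ = 80580 N.
Spring extension = P/k = 80580/(79×10³) = 1.02 mm.

δ ≈ 1.02 mm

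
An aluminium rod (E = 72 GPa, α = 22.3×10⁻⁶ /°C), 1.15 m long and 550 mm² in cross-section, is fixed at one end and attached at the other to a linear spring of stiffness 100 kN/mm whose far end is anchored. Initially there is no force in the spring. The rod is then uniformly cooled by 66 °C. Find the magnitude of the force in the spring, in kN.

The unrestrained thermal change is αΔT L = 22.3×10⁻⁶ × 66 × 1150 = 1.693 mm.
Let P be the tensile force in the spring. The rod extends elastically by PL/(AE) and the spring stretches by P/k; together these equal δ_free.
So P = δ_free / [L/(AE) + 1/k] = 1.693 / [ 1150/(550×72×10³) + 1/(100×10³) ].
P = 1.693 / 3.904×10⁻⁵ = 43350 N.

P ≈ 43.4 kN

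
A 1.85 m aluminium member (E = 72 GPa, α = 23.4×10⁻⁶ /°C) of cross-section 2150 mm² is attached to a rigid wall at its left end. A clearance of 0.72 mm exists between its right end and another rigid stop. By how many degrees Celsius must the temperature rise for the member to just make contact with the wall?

ΔT ≈ 16.6 °C

The gap closes when αΔT L = 0.72 mm, since the member is still unstressed at that instant.
So ΔT = g/(αL) = 0.72/(23.4×10⁻⁶ × 1850) = 16.63 °C.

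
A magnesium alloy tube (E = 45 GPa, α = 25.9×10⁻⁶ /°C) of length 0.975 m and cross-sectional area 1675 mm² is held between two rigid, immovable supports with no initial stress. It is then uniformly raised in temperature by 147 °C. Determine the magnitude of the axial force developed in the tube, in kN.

The ends cannot move, so σ = EαΔT = 45×10³ × 25.9×10⁻⁶ × 147 = 171.3 MPa.
Axial force P = σA = 171.3 × 1675 = 287000 N = 287 kN, compressive.

P ≈ 287 kN (compressive)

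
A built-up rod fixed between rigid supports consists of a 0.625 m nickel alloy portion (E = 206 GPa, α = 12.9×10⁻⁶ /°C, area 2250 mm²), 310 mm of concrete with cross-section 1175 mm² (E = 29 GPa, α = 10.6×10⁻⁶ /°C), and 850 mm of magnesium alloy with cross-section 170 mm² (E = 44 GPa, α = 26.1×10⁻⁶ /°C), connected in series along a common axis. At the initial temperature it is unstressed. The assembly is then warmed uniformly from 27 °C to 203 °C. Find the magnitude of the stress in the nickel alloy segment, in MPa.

Free thermal expansion of the whole bar: Σ αᵢΔT Lᵢ = 12.9×10⁻⁶×176×625 + 10.6×10⁻⁶×176×310 + 26.1×10⁻⁶×176×850 = 5.902 mm.
The walls prevent any net length change, so an axial force P (same in every segment) develops. Compatibility: P · Σ Lᵢ/(AᵢEᵢ) = δ_free.
The series flexibility is Σ Lᵢ/(AᵢEᵢ) = 625/(2250×206×10³) + 310/(1175×29×10³) + 850/(170×44×10³) = 0.0001241 mm/N.
So P = 5.902 / 0.0001241 = 47.56 kN, compressive.
σ_{nickel alloy} = P / A = 47560 / 2250 = 21.14 MPa.

σ ≈ 21.1 MPa (compressive)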